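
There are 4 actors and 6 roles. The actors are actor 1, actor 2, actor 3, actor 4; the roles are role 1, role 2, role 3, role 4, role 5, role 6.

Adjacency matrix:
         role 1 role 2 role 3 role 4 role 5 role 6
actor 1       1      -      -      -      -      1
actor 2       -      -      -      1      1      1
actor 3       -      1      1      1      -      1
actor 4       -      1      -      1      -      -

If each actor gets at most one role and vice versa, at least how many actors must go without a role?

0

One maximum matching: actor 1→role 1, actor 2→role 5, actor 3→role 3, actor 4→role 2.
All 4 actors are matched, so no larger matching exists.
That matches 4 of the 4, leaving 0 unmatched; no matching can do better.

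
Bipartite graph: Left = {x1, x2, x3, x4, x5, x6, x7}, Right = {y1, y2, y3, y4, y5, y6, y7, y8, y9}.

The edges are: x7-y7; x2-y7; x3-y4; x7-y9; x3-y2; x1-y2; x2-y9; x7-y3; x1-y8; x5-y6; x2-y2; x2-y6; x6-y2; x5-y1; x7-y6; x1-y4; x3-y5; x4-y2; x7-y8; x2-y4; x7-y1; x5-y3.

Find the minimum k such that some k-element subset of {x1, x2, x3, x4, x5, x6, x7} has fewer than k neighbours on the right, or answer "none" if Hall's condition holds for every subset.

2

Take S = {x4, x6}. Its neighbourhood is {y2}, so |N(S)| = 1 < |S| = 2.
No single vertex violates Hall's condition since each has at least one neighbour, so 2 is the minimum.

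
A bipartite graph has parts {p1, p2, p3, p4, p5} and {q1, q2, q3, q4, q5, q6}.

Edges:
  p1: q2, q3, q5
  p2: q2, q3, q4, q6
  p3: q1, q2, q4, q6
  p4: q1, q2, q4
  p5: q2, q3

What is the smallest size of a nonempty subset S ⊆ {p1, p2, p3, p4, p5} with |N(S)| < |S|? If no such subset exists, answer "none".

none

A matching saturating every left vertex exists, for instance p1→q5, p2→q3, p3→q6, p4→q4, p5→q2.
By Hall's marriage theorem, this means |N(S)| ≥ |S| for every subset S, so no violating subset exists.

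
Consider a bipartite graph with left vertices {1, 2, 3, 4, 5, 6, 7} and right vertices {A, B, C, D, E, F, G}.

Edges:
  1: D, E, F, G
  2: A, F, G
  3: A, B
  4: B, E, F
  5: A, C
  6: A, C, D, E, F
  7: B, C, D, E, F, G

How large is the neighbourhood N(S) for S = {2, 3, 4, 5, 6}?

The union of neighbours of {2, 3, 4, 5, 6} is {A, B, C, D, E, F, G}, which has 7 elements.
Since |N(S)| = 7 ≥ |S| = 5, Hall's condition holds for this subset.

7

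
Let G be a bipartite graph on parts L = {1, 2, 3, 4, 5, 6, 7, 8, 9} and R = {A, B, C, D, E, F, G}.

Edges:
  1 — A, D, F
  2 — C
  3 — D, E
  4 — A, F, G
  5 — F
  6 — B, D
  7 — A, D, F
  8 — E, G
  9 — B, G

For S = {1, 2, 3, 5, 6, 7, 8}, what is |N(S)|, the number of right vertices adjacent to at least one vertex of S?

7

The union of neighbours of {1, 2, 3, 5, 6, 7, 8} is {A, B, C, D, E, F, G}, which has 7 elements.
Since |N(S)| = 7 ≥ |S| = 7, Hall's condition holds for this subset.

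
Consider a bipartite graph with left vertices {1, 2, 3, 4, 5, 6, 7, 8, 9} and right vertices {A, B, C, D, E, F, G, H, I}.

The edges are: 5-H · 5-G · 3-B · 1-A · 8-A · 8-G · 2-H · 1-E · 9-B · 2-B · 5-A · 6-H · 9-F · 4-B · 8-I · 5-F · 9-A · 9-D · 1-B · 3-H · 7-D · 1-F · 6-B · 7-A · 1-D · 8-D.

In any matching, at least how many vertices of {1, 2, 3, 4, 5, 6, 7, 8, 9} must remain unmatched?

2

A valid assignment of size 7: 1→A, 2→H, 3→B, 5→G, 7→D, 8→I, 9→F.
The set {2, 3, 4, 6} has only 2 neighbours ({B, H}), so by Hall's theorem at most 7 of the 9 left vertices can be matched.
That matches 7 of the 9, leaving 2 unmatched; no matching can do better.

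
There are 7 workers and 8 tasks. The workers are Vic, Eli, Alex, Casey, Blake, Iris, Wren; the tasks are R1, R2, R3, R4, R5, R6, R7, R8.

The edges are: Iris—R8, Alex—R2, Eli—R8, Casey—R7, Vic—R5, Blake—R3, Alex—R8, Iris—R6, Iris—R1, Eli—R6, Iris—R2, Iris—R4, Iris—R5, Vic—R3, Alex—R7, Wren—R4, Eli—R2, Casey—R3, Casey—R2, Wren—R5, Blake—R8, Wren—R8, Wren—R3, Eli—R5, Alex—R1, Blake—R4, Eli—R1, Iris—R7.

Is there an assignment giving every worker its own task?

Yes

A valid assignment of size 7: Vic→R5, Eli→R2, Alex→R7, Casey→R3, Blake→R4, Iris→R6, Wren→R8.
All 7 workers are covered.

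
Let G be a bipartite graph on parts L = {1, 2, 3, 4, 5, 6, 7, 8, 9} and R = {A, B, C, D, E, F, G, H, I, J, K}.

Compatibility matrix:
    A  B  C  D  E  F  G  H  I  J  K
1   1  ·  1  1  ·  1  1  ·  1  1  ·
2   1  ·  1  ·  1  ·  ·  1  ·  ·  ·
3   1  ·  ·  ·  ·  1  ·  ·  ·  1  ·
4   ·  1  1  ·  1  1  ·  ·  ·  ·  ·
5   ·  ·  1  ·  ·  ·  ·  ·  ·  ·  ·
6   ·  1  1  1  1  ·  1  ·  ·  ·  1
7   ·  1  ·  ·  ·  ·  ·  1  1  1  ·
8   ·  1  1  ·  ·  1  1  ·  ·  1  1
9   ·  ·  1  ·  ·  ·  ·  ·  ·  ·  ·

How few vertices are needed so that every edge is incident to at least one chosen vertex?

8

{1, 2, 3, 4, 6, 7, 8, C} is a vertex cover of size 8: every edge has an endpoint in this set.
No smaller cover exists because 1–G, 2–H, 3–F, 4–E, 5–C, 6–K, 7–B, 8–J is a matching of size 8, and a cover must include an endpoint of each of these disjoint edges (König's theorem).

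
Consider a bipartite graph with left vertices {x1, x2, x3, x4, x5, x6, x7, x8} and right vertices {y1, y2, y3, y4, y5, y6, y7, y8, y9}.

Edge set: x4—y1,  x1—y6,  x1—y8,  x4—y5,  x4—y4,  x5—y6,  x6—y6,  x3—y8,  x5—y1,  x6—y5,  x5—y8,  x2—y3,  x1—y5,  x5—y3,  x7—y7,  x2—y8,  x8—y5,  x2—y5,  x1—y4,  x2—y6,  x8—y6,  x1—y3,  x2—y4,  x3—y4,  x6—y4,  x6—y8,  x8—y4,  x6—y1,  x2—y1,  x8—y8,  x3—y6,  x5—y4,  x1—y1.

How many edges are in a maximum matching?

A valid assignment of size 7: x1→y4, x2→y1, x3→y8, x4→y5, x5→y3, x6→y6, x7→y7.
The set {x1, x2, x3, x4, x5, x6, x8} has only 6 neighbours ({y1, y3, y4, y5, y6, y8}), so by Hall's theorem at most 7 of the 8 left vertices can be matched.

7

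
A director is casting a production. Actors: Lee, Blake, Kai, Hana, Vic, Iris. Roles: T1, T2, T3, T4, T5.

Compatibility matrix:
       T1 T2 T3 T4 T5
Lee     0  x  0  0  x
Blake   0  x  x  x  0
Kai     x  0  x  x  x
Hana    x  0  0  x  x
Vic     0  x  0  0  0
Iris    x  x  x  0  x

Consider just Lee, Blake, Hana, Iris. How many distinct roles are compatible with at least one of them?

5

The union of neighbours of {Lee, Blake, Hana, Iris} is {T1, T2, T3, T4, T5}, which has 5 elements.
Since |N(S)| = 5 ≥ |S| = 4, Hall's condition holds for this subset.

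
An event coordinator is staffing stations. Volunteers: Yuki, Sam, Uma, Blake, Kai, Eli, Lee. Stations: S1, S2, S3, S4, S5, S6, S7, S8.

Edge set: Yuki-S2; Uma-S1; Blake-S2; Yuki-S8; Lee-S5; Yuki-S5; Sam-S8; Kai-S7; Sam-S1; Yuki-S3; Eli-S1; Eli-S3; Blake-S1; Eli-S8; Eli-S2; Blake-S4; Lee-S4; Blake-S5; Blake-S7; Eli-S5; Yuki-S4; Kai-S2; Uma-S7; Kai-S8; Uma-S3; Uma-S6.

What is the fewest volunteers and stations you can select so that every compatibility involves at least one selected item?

7

{Yuki, Sam, Uma, Blake, Kai, Eli, Lee} is a vertex cover of size 7: every edge has an endpoint in this set.
No smaller cover exists because Yuki–S3, Sam–S1, Uma–S6, Blake–S7, Kai–S8, Eli–S2, Lee–S4 is a matching of size 7, and a cover must include an endpoint of each of these disjoint edges (König's theorem).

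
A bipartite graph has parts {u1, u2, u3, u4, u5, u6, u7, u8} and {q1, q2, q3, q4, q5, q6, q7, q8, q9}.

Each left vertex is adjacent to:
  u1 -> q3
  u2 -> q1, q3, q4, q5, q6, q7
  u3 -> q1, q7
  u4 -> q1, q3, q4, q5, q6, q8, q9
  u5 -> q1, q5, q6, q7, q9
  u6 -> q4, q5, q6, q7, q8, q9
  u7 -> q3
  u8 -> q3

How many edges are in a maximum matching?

For example, pair u1→q3, u2→q7, u3→q1, u4→q4, u5→q6, u6→q9.
The set {u1, u7, u8} has only 1 neighbour ({q3}), so by Hall's theorem at most 6 of the 8 left vertices can be matched.

6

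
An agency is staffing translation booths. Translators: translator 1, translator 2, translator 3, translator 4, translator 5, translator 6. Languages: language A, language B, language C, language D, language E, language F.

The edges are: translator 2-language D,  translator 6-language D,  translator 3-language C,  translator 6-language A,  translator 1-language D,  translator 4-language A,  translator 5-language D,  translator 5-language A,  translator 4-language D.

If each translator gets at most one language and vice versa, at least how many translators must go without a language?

A valid assignment of size 3: translator 1–language D, translator 3–language C, translator 4–language A.
The set {translator 1, translator 2, translator 4, translator 5, translator 6} has only 2 neighbours ({language A, language D}), so by Hall's theorem at most 3 of the 6 translators can be matched.
That matches 3 of the 6, leaving 3 unmatched; no matching can do better.

3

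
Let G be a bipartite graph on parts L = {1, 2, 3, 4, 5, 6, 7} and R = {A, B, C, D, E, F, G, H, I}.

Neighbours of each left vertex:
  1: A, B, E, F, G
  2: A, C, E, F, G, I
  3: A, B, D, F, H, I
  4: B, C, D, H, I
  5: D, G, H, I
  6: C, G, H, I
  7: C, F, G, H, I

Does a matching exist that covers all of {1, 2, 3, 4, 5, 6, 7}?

One maximum matching: 1→A, 2→E, 3→H, 4→B, 5→D, 6→C, 7→G.
Every left vertex is matched, so this matching saturates all of them.

Yes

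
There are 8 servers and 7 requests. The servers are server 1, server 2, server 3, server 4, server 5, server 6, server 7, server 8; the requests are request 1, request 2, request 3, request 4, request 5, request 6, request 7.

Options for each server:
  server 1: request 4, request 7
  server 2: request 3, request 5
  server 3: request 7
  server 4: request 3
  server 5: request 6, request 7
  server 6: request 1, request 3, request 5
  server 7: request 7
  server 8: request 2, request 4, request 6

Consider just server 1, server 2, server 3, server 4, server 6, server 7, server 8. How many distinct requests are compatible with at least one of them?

7

The union of neighbours of {server 1, server 2, server 3, server 4, server 6, server 7, server 8} is {request 1, request 2, request 3, request 4, request 5, request 6, request 7}, which has 7 elements.
Since |N(S)| = 7 ≥ |S| = 7, Hall's condition holds for this subset.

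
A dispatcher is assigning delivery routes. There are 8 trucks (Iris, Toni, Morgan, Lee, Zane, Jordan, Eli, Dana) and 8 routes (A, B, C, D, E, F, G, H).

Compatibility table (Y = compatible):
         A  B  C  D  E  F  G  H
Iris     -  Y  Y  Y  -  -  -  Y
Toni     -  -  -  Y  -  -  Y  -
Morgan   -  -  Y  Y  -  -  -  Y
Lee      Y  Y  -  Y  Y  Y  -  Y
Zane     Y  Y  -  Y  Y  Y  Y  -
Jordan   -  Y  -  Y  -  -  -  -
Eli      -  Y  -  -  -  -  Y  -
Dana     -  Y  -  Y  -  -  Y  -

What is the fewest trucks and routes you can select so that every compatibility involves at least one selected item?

7

A maximum matching has 7 edges (e.g. Iris–H, Toni–G, Morgan–C, Lee–E, Zane–A, Jordan–D, Eli–B).
By König's theorem the minimum vertex cover has the same size. One such cover is {Iris, Morgan, Lee, Zane, B, D, G}.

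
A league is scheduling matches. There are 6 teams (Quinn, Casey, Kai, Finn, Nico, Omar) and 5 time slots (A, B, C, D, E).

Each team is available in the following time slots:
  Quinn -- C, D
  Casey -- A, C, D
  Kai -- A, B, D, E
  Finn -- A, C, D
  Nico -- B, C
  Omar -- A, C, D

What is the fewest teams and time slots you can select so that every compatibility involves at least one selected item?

5

The 5 edges Quinn–D, Casey–A, Kai–E, Finn–C, Nico–B form a matching, so any vertex cover needs at least 5 vertices (one per matched edge).
Conversely {Kai, Nico, A, C, D} meets every edge and has exactly 5 vertices, so 5 is optimal.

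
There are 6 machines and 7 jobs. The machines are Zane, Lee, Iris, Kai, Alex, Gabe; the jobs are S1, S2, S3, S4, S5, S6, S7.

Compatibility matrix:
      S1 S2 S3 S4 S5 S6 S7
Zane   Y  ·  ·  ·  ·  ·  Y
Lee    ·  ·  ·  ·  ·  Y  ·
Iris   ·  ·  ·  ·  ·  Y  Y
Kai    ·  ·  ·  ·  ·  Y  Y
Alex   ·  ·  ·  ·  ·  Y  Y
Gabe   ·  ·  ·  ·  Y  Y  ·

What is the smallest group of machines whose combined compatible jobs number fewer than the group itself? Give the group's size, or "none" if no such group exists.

Take S = {Lee, Iris, Kai}. Its neighbourhood is {S6, S7}, so |N(S)| = 2 < |S| = 3.
Every subset of size less than 3 has at least as many neighbours as members, so 3 is the minimum.

3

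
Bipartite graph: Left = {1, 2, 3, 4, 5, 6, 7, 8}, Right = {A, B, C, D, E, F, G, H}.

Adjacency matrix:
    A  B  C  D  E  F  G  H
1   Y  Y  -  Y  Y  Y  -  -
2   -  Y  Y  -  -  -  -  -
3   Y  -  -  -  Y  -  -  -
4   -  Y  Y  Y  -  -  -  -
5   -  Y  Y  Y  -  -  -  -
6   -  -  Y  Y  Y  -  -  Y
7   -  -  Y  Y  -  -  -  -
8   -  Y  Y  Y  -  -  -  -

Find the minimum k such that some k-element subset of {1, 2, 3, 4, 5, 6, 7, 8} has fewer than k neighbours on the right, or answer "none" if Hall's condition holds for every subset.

4

Take S = {2, 4, 5, 7}. Its neighbourhood is {B, C, D}, so |N(S)| = 3 < |S| = 4.
Every subset of size less than 4 has at least as many neighbours as members, so 4 is the minimum.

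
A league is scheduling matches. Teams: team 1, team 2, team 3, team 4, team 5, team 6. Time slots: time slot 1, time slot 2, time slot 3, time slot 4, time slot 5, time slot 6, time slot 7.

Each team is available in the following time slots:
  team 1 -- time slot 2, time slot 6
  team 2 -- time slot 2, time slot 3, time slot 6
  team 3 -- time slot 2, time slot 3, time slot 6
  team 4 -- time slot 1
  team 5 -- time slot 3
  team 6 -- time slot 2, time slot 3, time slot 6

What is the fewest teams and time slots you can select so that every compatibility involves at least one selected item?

The 4 edges team 1–time slot 6, team 2–time slot 3, team 3–time slot 2, team 4–time slot 1 form a matching, so any vertex cover needs at least 4 vertices (one per matched edge).
Conversely {team 4, time slot 2, time slot 3, time slot 6} meets every edge and has exactly 4 vertices, so 4 is optimal.

4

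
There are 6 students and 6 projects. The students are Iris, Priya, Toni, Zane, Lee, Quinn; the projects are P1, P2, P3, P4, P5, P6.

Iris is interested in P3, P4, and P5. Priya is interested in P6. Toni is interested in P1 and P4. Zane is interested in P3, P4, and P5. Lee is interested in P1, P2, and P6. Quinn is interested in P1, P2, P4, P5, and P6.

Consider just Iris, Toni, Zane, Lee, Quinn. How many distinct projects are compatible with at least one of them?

6

The union of neighbours of {Iris, Toni, Zane, Lee, Quinn} is {P1, P2, P3, P4, P5, P6}, which has 6 elements.
Since |N(S)| = 6 ≥ |S| = 5, Hall's condition holds for this subset.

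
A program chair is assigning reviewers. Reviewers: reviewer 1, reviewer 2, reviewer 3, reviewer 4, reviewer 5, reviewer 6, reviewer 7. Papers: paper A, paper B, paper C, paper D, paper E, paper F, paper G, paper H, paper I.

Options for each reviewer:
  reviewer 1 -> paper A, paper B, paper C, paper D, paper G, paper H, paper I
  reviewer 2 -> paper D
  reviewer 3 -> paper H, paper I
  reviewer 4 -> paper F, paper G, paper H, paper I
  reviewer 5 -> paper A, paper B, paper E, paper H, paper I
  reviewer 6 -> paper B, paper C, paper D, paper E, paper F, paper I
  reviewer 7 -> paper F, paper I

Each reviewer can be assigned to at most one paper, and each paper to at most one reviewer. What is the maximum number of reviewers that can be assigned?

7

One maximum matching: reviewer 1→paper G, reviewer 2→paper D, reviewer 3→paper H, reviewer 4→paper F, reviewer 5→paper E, reviewer 6→paper B, reviewer 7→paper I.
All 7 reviewers are matched, so no larger matching exists.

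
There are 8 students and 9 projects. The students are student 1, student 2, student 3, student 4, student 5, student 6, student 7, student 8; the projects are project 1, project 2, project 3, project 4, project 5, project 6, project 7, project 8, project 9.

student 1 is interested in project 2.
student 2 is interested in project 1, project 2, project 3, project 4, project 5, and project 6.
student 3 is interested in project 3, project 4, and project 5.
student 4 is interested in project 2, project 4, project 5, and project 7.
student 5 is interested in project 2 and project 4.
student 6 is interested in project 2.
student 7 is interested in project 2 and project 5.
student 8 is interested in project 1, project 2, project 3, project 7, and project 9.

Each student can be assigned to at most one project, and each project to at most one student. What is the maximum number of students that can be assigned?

A valid assignment of size 7: student 1–project 2, student 2–project 6, student 3–project 3, student 4–project 7, student 5–project 4, student 7–project 5, student 8–project 9.
The set {student 1, student 6} has only 1 neighbour ({project 2}), so by Hall's theorem at most 7 of the 8 students can be matched.

7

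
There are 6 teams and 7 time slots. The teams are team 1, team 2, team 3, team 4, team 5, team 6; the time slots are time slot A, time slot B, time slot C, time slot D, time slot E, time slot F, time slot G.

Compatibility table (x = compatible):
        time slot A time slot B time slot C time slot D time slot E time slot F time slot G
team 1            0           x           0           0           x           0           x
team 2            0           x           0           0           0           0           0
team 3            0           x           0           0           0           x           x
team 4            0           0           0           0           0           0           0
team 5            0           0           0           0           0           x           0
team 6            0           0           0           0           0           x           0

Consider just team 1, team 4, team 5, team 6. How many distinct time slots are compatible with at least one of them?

4

The union of neighbours of {team 1, team 4, team 5, team 6} is {time slot B, time slot E, time slot F, time slot G}, which has 4 elements.
Since |N(S)| = 4 ≥ |S| = 4, Hall's condition holds for this subset.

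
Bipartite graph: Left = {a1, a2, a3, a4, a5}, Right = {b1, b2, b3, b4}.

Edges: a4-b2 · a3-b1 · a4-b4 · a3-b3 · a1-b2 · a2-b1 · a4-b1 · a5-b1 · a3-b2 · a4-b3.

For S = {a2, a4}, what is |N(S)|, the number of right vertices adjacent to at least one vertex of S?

4

The union of neighbours of {a2, a4} is {b1, b2, b3, b4}, which has 4 elements.
Since |N(S)| = 4 ≥ |S| = 2, Hall's condition holds for this subset.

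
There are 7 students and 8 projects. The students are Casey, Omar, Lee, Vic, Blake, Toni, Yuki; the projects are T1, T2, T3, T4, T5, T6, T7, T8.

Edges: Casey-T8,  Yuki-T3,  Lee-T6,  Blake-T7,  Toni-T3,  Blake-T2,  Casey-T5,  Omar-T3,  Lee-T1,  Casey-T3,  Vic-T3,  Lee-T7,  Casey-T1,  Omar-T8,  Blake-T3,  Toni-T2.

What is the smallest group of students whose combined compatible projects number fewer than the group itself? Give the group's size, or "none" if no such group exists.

2

Take S = {Vic, Yuki}. Its neighbourhood is {T3}, so |N(S)| = 1 < |S| = 2.
No single vertex violates Hall's condition since each has at least one neighbour, so 2 is the minimum.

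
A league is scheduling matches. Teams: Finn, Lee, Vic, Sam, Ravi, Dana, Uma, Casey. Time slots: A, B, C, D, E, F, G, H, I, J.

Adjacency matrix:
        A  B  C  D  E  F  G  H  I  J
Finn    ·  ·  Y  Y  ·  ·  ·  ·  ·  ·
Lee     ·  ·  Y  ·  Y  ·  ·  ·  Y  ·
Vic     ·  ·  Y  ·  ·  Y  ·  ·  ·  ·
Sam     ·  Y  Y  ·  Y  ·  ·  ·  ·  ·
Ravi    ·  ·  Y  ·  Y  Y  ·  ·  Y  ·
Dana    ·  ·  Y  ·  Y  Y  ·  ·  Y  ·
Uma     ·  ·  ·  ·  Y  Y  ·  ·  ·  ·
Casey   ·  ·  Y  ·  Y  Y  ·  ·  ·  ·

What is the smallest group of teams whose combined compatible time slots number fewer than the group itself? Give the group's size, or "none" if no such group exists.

5

Take S = {Lee, Vic, Ravi, Dana, Uma}. Its neighbourhood is {C, E, F, I}, so |N(S)| = 4 < |S| = 5.
Every subset of size less than 5 has at least as many neighbours as members, so 5 is the minimum.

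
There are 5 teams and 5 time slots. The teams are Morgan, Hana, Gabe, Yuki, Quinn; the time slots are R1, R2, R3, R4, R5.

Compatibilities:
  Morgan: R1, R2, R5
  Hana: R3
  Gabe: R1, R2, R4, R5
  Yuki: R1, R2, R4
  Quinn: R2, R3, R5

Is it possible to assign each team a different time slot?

For example, pair Morgan-R1, Hana-R3, Gabe-R4, Yuki-R2, Quinn-R5.
Every team is matched, so this is a perfect matching.

Yes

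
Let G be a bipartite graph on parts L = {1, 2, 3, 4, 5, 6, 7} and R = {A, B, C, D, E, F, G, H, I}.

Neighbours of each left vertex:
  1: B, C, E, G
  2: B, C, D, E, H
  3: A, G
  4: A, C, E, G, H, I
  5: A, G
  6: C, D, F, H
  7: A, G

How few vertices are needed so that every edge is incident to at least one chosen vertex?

{1, 2, 4, 6, A, G} is a vertex cover of size 6: every edge has an endpoint in this set.
No smaller cover exists because 1–B, 2–H, 3–A, 4–E, 5–G, 6–F is a matching of size 6, and a cover must include an endpoint of each of these disjoint edges (König's theorem).

6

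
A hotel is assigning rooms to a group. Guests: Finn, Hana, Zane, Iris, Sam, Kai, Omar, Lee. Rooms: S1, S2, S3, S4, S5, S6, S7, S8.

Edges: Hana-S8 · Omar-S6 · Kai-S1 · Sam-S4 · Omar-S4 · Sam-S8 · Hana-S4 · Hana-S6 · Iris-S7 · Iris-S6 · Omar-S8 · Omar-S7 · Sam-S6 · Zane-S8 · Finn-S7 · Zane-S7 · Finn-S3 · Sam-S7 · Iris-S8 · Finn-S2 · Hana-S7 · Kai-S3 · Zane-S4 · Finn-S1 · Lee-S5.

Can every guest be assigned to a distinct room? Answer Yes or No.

The set {Hana, Zane, Iris, Sam, Omar} has only 4 neighbours ({S4, S6, S7, S8}), so by Hall's theorem at most 7 of the 8 guests can be matched.
Hence no matching covers every guest.

No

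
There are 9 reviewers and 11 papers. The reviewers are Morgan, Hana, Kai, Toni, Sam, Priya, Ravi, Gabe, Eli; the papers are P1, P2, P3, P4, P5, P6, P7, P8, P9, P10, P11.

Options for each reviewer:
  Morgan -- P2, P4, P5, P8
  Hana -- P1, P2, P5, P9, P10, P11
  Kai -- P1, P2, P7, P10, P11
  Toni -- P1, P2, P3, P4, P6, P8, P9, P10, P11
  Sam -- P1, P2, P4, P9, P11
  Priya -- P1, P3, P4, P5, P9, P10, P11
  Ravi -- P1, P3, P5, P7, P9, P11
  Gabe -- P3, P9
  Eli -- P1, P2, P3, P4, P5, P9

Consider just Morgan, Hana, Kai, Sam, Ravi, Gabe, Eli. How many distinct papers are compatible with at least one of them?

10

The union of neighbours of {Morgan, Hana, Kai, Sam, Ravi, Gabe, Eli} is {P1, P2, P3, P4, P5, P7, P8, P9, P10, P11}, which has 10 elements.
Since |N(S)| = 10 ≥ |S| = 7, Hall's condition holds for this subset.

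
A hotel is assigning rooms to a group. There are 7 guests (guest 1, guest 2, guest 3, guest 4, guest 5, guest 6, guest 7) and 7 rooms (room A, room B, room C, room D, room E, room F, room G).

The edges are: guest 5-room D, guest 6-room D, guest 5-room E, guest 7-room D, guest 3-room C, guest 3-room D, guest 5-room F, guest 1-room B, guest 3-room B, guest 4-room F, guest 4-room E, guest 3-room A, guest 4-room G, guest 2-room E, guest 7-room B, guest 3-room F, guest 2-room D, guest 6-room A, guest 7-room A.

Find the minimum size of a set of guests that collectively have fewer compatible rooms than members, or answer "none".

none

A matching saturating every guest exists, for instance guest 1→room B, guest 2→room E, guest 3→room C, guest 4→room G, guest 5→room F, guest 6→room A, guest 7→room D.
By Hall's marriage theorem, this means |N(S)| ≥ |S| for every subset S, so no violating subset exists.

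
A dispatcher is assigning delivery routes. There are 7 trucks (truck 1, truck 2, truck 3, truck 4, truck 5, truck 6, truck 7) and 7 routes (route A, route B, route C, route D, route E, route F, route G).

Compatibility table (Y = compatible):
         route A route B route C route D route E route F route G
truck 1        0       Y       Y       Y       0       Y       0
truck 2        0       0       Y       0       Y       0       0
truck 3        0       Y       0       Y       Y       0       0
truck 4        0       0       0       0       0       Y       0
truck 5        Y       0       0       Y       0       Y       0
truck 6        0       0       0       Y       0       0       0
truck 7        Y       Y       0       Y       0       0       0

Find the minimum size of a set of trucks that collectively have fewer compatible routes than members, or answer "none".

7

Take S = {truck 1, truck 2, truck 3, truck 4, truck 5, truck 6, truck 7}. Its neighbourhood is {route A, route B, route C, route D, route E, route F}, so |N(S)| = 6 < |S| = 7.
Every subset of size less than 7 has at least as many neighbours as members, so 7 is the minimum.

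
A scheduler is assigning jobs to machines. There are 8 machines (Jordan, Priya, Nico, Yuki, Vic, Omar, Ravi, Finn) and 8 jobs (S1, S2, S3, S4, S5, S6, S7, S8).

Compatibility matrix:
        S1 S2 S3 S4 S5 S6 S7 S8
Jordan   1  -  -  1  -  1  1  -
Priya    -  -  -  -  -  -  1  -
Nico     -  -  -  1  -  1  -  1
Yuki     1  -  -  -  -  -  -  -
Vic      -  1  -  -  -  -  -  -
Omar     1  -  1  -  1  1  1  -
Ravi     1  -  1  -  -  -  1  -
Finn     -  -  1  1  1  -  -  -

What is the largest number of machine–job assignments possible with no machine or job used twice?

One maximum matching: Jordan→S6, Priya→S7, Nico→S8, Yuki→S1, Vic→S2, Omar→S5, Ravi→S3, Finn→S4.
All 8 machines are matched, so no larger matching exists.

8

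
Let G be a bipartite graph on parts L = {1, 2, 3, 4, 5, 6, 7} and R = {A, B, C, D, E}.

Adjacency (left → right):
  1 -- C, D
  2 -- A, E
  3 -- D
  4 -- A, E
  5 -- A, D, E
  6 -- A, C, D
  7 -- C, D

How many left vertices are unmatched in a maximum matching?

3

For example, pair 1-C, 2-A, 3-D, 4-E.
The set {1, 2, 3, 4, 5, 6, 7} has only 4 neighbours ({A, C, D, E}), so by Hall's theorem at most 4 of the 7 left vertices can be matched.
That matches 4 of the 7, leaving 3 unmatched; no matching can do better.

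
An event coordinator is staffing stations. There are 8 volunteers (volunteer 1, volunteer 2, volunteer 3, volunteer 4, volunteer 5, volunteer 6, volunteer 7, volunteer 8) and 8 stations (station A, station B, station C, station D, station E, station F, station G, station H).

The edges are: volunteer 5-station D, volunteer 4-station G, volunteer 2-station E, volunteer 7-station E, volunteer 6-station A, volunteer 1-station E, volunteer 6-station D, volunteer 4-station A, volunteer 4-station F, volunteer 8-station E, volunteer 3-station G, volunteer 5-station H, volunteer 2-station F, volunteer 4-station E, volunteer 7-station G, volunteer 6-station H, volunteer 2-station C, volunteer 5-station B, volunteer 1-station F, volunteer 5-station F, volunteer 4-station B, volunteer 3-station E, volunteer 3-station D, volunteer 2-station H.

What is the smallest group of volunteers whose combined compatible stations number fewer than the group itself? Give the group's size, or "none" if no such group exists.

none

A matching saturating every volunteer exists, for instance volunteer 1→station F, volunteer 2→station C, volunteer 3→station D, volunteer 4→station B, volunteer 5→station H, volunteer 6→station A, volunteer 7→station G, volunteer 8→station E.
By Hall's marriage theorem, this means |N(S)| ≥ |S| for every subset S, so no violating subset exists.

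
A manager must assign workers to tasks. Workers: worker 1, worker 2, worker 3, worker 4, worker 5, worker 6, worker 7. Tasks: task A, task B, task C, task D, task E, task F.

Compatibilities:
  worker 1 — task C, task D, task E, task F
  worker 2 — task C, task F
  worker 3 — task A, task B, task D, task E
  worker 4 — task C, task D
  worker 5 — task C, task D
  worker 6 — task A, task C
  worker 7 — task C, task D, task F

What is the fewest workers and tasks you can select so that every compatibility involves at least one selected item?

6

The 6 edges worker 1–task E, worker 2–task F, worker 3–task B, worker 4–task C, worker 5–task D, worker 6–task A form a matching, so any vertex cover needs at least 6 vertices (one per matched edge).
Conversely {worker 1, worker 3, worker 6, task C, task D, task F} meets every edge and has exactly 6 vertices, so 6 is optimal.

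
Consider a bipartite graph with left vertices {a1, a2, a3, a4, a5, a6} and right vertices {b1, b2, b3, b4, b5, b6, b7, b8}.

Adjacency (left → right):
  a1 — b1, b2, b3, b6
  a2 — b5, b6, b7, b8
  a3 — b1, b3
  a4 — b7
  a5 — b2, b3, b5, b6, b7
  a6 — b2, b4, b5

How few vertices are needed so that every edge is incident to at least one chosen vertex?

6

The 6 edges a1–b3, a2–b8, a3–b1, a4–b7, a5–b6, a6–b5 form a matching, so any vertex cover needs at least 6 vertices (one per matched edge).
Conversely {a1, a2, a3, a4, a5, a6} meets every edge and has exactly 6 vertices, so 6 is optimal.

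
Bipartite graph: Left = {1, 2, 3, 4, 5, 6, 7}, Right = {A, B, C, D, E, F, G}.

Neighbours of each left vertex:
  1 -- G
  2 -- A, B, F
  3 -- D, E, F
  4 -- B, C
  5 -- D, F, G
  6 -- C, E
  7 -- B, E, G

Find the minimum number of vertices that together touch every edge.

{1, 2, 3, 4, 5, 6, 7} is a vertex cover of size 7: every edge has an endpoint in this set.
No smaller cover exists because 1–G, 2–A, 3–D, 4–C, 5–F, 6–E, 7–B is a matching of size 7, and a cover must include an endpoint of each of these disjoint edges (König's theorem).

7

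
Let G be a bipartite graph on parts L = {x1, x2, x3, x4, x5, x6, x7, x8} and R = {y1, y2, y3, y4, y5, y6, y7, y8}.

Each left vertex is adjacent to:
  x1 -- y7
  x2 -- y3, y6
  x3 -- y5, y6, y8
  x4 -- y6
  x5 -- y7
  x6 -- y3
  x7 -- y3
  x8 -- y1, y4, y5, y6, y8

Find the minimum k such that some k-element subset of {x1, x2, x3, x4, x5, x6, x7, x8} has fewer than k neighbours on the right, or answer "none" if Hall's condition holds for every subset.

2

Take S = {x1, x5}. Its neighbourhood is {y7}, so |N(S)| = 1 < |S| = 2.
No single vertex violates Hall's condition since each has at least one neighbour, so 2 is the minimum.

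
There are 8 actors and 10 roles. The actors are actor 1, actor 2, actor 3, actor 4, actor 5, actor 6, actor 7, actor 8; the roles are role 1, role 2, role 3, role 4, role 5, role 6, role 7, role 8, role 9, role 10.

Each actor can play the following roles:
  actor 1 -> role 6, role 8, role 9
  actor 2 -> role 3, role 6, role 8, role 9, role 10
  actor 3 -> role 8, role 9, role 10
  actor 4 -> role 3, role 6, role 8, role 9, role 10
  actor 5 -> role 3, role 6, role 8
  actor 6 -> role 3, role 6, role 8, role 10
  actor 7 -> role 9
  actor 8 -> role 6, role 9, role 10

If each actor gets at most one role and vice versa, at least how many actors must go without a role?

3

For example, pair actor 1–role 9, actor 2–role 6, actor 3–role 10, actor 4–role 3, actor 5–role 8.
The set {actor 1, actor 2, actor 3, actor 4, actor 5, actor 6, actor 7, actor 8} has only 5 neighbours ({role 10, role 3, role 6, role 8, role 9}), so by Hall's theorem at most 5 of the 8 actors can be matched.
That matches 5 of the 8, leaving 3 unmatched; no matching can do better.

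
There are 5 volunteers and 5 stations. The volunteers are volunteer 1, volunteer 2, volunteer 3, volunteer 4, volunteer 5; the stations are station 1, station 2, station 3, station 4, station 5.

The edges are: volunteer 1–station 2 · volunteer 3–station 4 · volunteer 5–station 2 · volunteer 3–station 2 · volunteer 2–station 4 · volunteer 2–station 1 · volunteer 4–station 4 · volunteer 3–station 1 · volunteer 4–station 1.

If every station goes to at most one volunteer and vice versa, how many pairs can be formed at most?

3

One maximum matching: volunteer 1–station 2, volunteer 2–station 4, volunteer 3–station 1.
The set {volunteer 1, volunteer 2, volunteer 3, volunteer 4, volunteer 5} has only 3 neighbours ({station 1, station 2, station 4}), so by Hall's theorem at most 3 of the 5 volunteers can be matched.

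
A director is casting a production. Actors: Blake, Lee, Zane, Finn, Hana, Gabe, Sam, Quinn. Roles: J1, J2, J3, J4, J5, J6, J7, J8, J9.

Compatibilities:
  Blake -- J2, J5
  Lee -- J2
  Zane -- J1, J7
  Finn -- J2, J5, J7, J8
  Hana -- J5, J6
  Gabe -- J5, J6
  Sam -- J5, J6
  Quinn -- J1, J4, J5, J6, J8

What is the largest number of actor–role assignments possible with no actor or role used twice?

One maximum matching: Blake-J5, Lee-J2, Zane-J7, Finn-J8, Hana-J6, Quinn-J1.
The set {Blake, Lee, Hana, Gabe, Sam} has only 3 neighbours ({J2, J5, J6}), so by Hall's theorem at most 6 of the 8 actors can be matched.

6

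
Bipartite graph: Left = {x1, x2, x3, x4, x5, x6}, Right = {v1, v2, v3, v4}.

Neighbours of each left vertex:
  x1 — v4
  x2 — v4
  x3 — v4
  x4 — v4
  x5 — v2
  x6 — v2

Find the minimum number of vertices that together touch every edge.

2

{v2, v4} is a vertex cover of size 2: every edge has an endpoint in this set.
No smaller cover exists because x1–v4, x5–v2 is a matching of size 2, and a cover must include an endpoint of each of these disjoint edges (König's theorem).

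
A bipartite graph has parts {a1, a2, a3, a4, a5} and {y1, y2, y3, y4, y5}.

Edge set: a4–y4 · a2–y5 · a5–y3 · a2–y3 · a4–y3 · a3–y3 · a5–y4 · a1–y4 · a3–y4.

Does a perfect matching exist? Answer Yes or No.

No

The set {a1, a3, a4, a5} has only 2 neighbours ({y3, y4}), so by Hall's theorem at most 3 of the 5 left vertices can be matched.
Hence no matching covers every left vertex.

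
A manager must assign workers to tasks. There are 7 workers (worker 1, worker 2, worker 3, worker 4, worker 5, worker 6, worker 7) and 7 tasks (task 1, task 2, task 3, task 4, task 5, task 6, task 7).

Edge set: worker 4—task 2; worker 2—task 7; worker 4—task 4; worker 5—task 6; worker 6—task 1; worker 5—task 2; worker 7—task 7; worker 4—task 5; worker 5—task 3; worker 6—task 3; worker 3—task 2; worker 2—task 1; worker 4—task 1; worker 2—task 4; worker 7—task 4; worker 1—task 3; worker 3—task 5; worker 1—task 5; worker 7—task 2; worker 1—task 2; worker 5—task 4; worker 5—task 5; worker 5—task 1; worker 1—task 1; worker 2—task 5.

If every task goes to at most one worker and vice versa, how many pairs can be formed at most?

7

For example, pair worker 1→task 1, worker 2→task 7, worker 3→task 5, worker 4→task 4, worker 5→task 6, worker 6→task 3, worker 7→task 2.
This saturates every worker, so 7 is the maximum.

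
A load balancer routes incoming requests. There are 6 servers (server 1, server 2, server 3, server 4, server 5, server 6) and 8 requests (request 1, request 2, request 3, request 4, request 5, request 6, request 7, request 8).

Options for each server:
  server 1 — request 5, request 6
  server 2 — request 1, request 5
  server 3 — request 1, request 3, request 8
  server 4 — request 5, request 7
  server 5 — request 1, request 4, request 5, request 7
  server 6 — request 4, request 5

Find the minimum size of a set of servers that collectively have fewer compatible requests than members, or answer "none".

none

A matching saturating every server exists, for instance server 1→request 6, server 2→request 1, server 3→request 3, server 4→request 7, server 5→request 4, server 6→request 5.
By Hall's marriage theorem, this means |N(S)| ≥ |S| for every subset S, so no violating subset exists.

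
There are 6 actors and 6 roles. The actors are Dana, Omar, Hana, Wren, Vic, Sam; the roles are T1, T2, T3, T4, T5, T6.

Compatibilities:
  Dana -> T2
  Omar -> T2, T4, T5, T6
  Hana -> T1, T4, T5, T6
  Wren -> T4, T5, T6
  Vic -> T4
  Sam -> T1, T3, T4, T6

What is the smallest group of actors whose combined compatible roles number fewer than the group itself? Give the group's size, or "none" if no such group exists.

A matching saturating every actor exists, for instance Dana→T2, Omar→T5, Hana→T1, Wren→T6, Vic→T4, Sam→T3.
By Hall's marriage theorem, this means |N(S)| ≥ |S| for every subset S, so no violating subset exists.

none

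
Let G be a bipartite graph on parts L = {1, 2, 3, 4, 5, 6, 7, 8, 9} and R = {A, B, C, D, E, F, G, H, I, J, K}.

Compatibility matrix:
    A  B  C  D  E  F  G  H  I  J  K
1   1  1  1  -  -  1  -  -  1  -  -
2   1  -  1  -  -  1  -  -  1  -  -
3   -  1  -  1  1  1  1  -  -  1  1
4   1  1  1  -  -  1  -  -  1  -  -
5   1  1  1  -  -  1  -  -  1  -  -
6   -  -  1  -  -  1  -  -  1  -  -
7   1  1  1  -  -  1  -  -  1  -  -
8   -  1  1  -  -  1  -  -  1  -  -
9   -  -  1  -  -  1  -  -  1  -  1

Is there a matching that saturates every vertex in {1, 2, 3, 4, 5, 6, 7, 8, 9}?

No

The set {1, 2, 4, 5, 6, 7, 8} has only 5 neighbours ({A, B, C, F, I}), so by Hall's theorem at most 7 of the 9 left vertices can be matched.
Hence no matching covers every left vertex.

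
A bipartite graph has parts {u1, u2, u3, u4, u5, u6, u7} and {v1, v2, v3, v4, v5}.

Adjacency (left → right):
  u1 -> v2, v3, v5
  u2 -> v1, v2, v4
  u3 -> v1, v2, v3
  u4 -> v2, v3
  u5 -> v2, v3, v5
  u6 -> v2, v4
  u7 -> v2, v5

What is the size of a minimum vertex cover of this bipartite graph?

5

{v1, v2, v3, v4, v5} is a vertex cover of size 5: every edge has an endpoint in this set.
No smaller cover exists because u1–v5, u2–v4, u3–v1, u4–v3, u5–v2 is a matching of size 5, and a cover must include an endpoint of each of these disjoint edges (König's theorem).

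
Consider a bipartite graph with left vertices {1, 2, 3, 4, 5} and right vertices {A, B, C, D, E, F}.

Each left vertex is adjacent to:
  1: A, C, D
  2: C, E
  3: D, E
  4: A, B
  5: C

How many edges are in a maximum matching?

5

One maximum matching: 1–A, 2–E, 3–D, 4–B, 5–C.
This saturates every left vertex, so 5 is the maximum.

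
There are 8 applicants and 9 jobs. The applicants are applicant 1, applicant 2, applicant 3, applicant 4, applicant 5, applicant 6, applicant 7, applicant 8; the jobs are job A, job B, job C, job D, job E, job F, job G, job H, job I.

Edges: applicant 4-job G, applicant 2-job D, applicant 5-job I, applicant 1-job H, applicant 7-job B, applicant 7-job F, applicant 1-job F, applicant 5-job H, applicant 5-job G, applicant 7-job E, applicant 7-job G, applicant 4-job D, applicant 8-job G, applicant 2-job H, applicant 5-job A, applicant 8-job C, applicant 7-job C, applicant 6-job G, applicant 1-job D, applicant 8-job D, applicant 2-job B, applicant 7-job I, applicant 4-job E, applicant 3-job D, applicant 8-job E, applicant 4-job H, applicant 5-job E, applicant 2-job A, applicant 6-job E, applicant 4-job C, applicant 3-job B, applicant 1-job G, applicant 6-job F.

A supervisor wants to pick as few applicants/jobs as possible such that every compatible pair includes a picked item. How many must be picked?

{applicant 1, applicant 2, applicant 3, applicant 4, applicant 5, applicant 6, applicant 7, applicant 8} is a vertex cover of size 8: every edge has an endpoint in this set.
No smaller cover exists because applicant 1–job F, applicant 2–job A, applicant 3–job D, applicant 4–job H, applicant 5–job I, applicant 6–job E, applicant 7–job B, applicant 8–job G is a matching of size 8, and a cover must include an endpoint of each of these disjoint edges (König's theorem).

8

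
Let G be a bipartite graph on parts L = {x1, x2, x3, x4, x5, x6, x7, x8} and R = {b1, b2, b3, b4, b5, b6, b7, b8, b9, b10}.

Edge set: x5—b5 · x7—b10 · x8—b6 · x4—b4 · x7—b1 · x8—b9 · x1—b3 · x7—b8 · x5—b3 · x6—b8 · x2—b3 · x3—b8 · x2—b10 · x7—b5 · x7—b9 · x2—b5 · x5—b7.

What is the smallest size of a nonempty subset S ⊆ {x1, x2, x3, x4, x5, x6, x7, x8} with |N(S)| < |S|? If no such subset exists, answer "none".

2

Take S = {x3, x6}. Its neighbourhood is {b8}, so |N(S)| = 1 < |S| = 2.
No single vertex violates Hall's condition since each has at least one neighbour, so 2 is the minimum.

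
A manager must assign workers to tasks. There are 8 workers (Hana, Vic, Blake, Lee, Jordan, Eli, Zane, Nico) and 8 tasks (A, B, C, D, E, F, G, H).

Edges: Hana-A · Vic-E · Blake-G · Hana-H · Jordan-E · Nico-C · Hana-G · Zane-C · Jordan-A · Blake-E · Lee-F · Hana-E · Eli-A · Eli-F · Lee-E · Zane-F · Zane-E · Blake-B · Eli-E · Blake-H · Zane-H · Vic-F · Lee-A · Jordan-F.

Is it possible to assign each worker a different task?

No

The set {Vic, Lee, Jordan, Eli} has only 3 neighbours ({A, E, F}), so by Hall's theorem at most 7 of the 8 workers can be matched.
Hence no matching covers every worker.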